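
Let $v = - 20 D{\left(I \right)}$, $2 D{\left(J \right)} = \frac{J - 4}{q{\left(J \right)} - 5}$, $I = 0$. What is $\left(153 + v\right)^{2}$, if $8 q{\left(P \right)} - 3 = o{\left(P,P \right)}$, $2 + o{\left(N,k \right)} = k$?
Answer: $\frac{31888609}{1521} \approx 20966.0$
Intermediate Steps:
$o{\left(N,k \right)} = -2 + k$
$q{\left(P \right)} = \frac{1}{8} + \frac{P}{8}$ ($q{\left(P \right)} = \frac{3}{8} + \frac{-2 + P}{8} = \frac{3}{8} + \left(- \frac{1}{4} + \frac{P}{8}\right) = \frac{1}{8} + \frac{P}{8}$)
$D{\left(J \right)} = \frac{-4 + J}{2 \left(- \frac{39}{8} + \frac{J}{8}\right)}$ ($D{\left(J \right)} = \frac{\left(J - 4\right) \frac{1}{\left(\frac{1}{8} + \frac{J}{8}\right) - 5}}{2} = \frac{\left(-4 + J\right) \frac{1}{- \frac{39}{8} + \frac{J}{8}}}{2} = \frac{\frac{1}{- \frac{39}{8} + \frac{J}{8}} \left(-4 + J\right)}{2} = \frac{-4 + J}{2 \left(- \frac{39}{8} + \frac{J}{8}\right)}$)
$v = - \frac{320}{39}$ ($v = - 20 \frac{4 \left(-4 + 0\right)}{-39 + 0} = - 20 \cdot 4 \frac{1}{-39} \left(-4\right) = - 20 \cdot 4 \left(- \frac{1}{39}\right) \left(-4\right) = \left(-20\right) \frac{16}{39} = - \frac{320}{39} \approx -8.2051$)
$\left(153 + v\right)^{2} = \left(153 - \frac{320}{39}\right)^{2} = \left(\frac{5647}{39}\right)^{2} = \frac{31888609}{1521}$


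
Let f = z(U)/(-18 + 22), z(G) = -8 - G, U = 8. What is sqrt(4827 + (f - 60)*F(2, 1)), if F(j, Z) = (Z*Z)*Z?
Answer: sqrt(4763) ≈ 69.015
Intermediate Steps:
F(j, Z) = Z**3 (F(j, Z) = Z**2*Z = Z**3)
f = -4 (f = (-8 - 1*8)/(-18 + 22) = (-8 - 8)/4 = -16*1/4 = -4)
sqrt(4827 + (f - 60)*F(2, 1)) = sqrt(4827 + (-4 - 60)*1**3) = sqrt(4827 - 64*1) = sqrt(4827 - 64) = sqrt(4763)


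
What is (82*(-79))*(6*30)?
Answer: -1166040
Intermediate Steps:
(82*(-79))*(6*30) = -6478*180 = -1166040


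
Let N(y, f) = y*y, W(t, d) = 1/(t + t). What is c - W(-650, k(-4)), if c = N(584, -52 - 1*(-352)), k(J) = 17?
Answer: 443372801/1300 ≈ 3.4106e+5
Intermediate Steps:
W(t, d) = 1/(2*t)
N(y, f) = y²
c = 341056 (c = 584² = 341056)
c - W(-650, k(-4)) = 341056 - 1/(2*(-650)) = 341056 - (-1)/(2*650) = 341056 - 1*(-1/1300) = 341056 + 1/1300 = 443372801/1300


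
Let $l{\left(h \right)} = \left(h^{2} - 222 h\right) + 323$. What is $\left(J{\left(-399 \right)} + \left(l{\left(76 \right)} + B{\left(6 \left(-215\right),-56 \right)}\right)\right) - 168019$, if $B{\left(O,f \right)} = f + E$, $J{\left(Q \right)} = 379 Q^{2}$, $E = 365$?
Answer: $60158696$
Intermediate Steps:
$l{\left(h \right)} = 323 + h^{2} - 222 h$
$B{\left(O,f \right)} = 365 + f$ ($B{\left(O,f \right)} = f + 365 = 365 + f$)
$\left(J{\left(-399 \right)} + \left(l{\left(76 \right)} + B{\left(6 \left(-215\right),-56 \right)}\right)\right) - 168019 = \left(379 \left(-399\right)^{2} + \left(\left(323 + 76^{2} - 16872\right) + \left(365 - 56\right)\right)\right) - 168019 = \left(379 \cdot 159201 + \left(\left(323 + 5776 - 16872\right) + 309\right)\right) - 168019 = \left(60337179 + \left(-10773 + 309\right)\right) - 168019 = \left(60337179 - 10464\right) - 168019 = 60326715 - 168019 = 60158696$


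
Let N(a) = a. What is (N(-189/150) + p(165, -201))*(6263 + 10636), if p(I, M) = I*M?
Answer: -28023831387/50 ≈ -5.6048e+8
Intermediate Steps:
(N(-189/150) + p(165, -201))*(6263 + 10636) = (-189/150 + 165*(-201))*(6263 + 10636) = (-189*1/150 - 33165)*16899 = (-63/50 - 33165)*16899 = -1658313/50*16899 = -28023831387/50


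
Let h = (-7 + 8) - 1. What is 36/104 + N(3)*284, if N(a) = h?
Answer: 9/26 ≈ 0.34615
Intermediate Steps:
h = 0 (h = 1 - 1 = 0)
N(a) = 0
36/104 + N(3)*284 = 36/104 + 0*284 = 36*(1/104) + 0 = 9/26 + 0 = 9/26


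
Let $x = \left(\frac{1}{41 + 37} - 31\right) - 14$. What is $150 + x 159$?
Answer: $- \frac{182077}{26} \approx -7003.0$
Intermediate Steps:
$x = - \frac{3509}{78}$ ($x = \left(\frac{1}{78} - 31\right) - 14 = - \frac{2417}{78} - 14 = - \frac{3509}{78} \approx -44.987$)
$150 + x 159 = 150 - \frac{185977}{26} = - \frac{182077}{26}$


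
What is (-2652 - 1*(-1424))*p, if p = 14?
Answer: -17192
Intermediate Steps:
(-2652 - 1*(-1424))*p = (-2652 - 1*(-1424))*14 = (-2652 + 1424)*14 = -1228*14 = -17192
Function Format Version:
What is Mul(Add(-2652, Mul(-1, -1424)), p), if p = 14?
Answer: -17192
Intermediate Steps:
Mul(Add(-2652, Mul(-1, -1424)), p) = Mul(Add(-2652, Mul(-1, -1424)), 14) = Mul(Add(-2652, 1424), 14) = Mul(-1228, 14) = -17192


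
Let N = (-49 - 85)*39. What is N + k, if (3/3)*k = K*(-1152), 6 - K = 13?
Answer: 2838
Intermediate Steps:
K = -7 (K = 6 - 1*13 = 6 - 13 = -7)
N = -5226 (N = -134*39 = -5226)
k = 8064 (k = -7*(-1152) = 8064)
N + k = -5226 + 8064 = 2838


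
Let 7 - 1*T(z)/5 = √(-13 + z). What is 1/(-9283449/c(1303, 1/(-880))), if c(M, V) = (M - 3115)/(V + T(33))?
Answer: 16370284480/1737175918461683 + 4677376000*√5/1737175918461683 ≈ 1.5444e-5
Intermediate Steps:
T(z) = 35 - 5*√(-13 + z)
c(M, V) = (-3115 + M)/(35 + V - 10*√5) (c(M, V) = (M - 3115)/(V + (35 - 5*√(-13 + 33))) = (-3115 + M)/(V + (35 - 10*√5)) = (-3115 + M)/(35 + V - 10*√5))
1/(-9283449/c(1303, 1/(-880))) = 1/(-9283449*(35 + 1/(-880) - 10*√5)/(-3115 + 1303)) = 1/(-(-95306981917/531520 + 15472415*√5/302)) = 1/(-9283449*(-30799/1594560 + 5*√5/906)) = 1/(95306981917/531520 - 15472415*√5/302)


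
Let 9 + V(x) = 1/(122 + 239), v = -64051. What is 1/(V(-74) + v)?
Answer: -361/23125659 ≈ -1.5610e-5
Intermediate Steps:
V(x) = -3248/361 (V(x) = -9 + 1/(122 + 239) = -9 + 1/361 = -3248/361)
1/(V(-74) + v) = 1/(-3248/361 - 64051) = 1/(-23125659/361) = -361/23125659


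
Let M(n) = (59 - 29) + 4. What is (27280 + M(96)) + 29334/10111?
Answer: 276201188/10111 ≈ 27317.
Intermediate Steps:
M(n) = 34 (M(n) = 30 + 4 = 34)
(27280 + M(96)) + 29334/10111 = (27280 + 34) + 29334/10111 = 27314 + 29334*(1/10111) = 27314 + 29334/10111 = 276201188/10111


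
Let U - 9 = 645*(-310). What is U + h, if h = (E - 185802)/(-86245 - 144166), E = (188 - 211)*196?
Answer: -46068415441/230411 ≈ -1.9994e+5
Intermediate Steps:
E = -4508 (E = -23*196 = -4508)
h = 190310/230411 (h = (-4508 - 185802)/(-86245 - 144166) = -190310/(-230411) = -190310*(-1/230411) = 190310/230411 ≈ 0.82596)
U = -199941 (U = 9 + 645*(-310) = 9 - 199950 = -199941)
U + h = -199941 + 190310/230411 = -46068415441/230411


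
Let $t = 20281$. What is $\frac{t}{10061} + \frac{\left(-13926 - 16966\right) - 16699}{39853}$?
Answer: $\frac{329445642}{400961033} \approx 0.82164$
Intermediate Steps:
$\frac{t}{10061} + \frac{\left(-13926 - 16966\right) - 16699}{39853} = \frac{20281}{10061} + \frac{\left(-13926 - 16966\right) - 16699}{39853} = 20281 \cdot \frac{1}{10061} + \left(-30892 - 16699\right) \frac{1}{39853} = \frac{20281}{10061} - \frac{47591}{39853} = \frac{329445642}{400961033}$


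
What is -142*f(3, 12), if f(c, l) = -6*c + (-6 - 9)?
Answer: 4686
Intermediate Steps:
f(c, l) = -15 - 6*c (f(c, l) = -6*c - 15 = -15 - 6*c)
-142*f(3, 12) = -142*(-15 - 6*3) = -142*(-15 - 18) = -142*(-33) = 4686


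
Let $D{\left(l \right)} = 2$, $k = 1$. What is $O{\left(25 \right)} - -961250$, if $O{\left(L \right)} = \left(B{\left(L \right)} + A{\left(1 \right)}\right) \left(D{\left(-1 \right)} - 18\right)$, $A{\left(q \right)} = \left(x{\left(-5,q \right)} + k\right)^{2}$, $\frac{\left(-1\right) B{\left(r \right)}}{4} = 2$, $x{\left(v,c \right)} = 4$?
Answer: $960978$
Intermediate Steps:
$B{\left(r \right)} = -8$ ($B{\left(r \right)} = \left(-4\right) 2 = -8$)
$A{\left(q \right)} = 25$ ($A{\left(q \right)} = \left(4 + 1\right)^{2} = 5^{2} = 25$)
$O{\left(L \right)} = -272$ ($O{\left(L \right)} = \left(-8 + 25\right) \left(2 - 18\right) = 17 \left(-16\right) = -272$)
$O{\left(25 \right)} - -961250 = -272 - -961250 = -272 + 961250 = 960978$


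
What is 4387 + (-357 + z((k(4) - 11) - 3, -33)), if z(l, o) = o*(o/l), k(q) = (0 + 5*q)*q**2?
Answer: 137141/34 ≈ 4033.6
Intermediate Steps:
k(q) = 5*q**3 (k(q) = (5*q)*q**2 = 5*q**3)
z(l, o) = o**2/l
4387 + (-357 + z((k(4) - 11) - 3, -33)) = 4387 + (-357 + (-33)**2/((5*4**3 - 11) - 3)) = 4387 + (-357 + 1089/((5*64 - 11) - 3)) = 4387 + (-357 + 1089/((320 - 11) - 3)) = 4387 + (-357 + 1089/(309 - 3)) = 4387 + (-357 + 1089/306) = 4387 + (-357 + (1/306)*1089) = 4387 + (-357 + 121/34) = 4387 - 12017/34 = 137141/34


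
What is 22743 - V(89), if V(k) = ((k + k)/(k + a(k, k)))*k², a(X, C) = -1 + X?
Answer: 2615573/177 ≈ 14777.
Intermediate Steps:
V(k) = 2*k³/(-1 + 2*k) (V(k) = ((k + k)/(k + (-1 + k)))*k² = ((2*k)/(-1 + 2*k))*k² = (2*k/(-1 + 2*k))*k² = 2*k³/(-1 + 2*k))
22743 - V(89) = 22743 - 2*89³/(-1 + 2*89) = 22743 - 2*704969/(-1 + 178) = 22743 - 2*704969/177 = 22743 - 1*1409938/177 = 22743 - 1409938/177 = 2615573/177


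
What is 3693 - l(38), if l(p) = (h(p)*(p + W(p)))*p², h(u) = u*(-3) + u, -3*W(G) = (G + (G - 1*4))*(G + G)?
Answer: -195999091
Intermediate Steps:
W(G) = -2*G*(-4 + 2*G)/3 (W(G) = -(G + (G - 1*4))*(G + G)/3 = -(G + (G - 4))*2*G/3 = -(G + (-4 + G))*2*G/3 = -(-4 + 2*G)*2*G/3 = -2*G*(-4 + 2*G)/3)
h(u) = -2*u (h(u) = -3*u + u = -2*u)
l(p) = -2*p³*(p + 4*p*(2 - p)/3) (l(p) = ((-2*p)*(p + 4*p*(2 - p)/3))*p² = (-2*p*(p + 4*p*(2 - p)/3))*p² = -2*p³*(p + 4*p*(2 - p)/3))
3693 - l(38) = 3693 - 2*38⁴*(-11 + 4*38)/3 = 3693 - 2*2085136*(-11 + 152)/3 = 3693 - 2*2085136*141/3 = 3693 - 1*196002784 = 3693 - 196002784 = -195999091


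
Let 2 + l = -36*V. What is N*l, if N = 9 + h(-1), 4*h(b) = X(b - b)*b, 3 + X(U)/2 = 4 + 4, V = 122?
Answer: -28561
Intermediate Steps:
X(U) = 10 (X(U) = -6 + 2*(4 + 4) = -6 + 2*8 = -6 + 16 = 10)
h(b) = 5*b/2 (h(b) = (10*b)/4 = 5*b/2)
l = -4394 (l = -2 - 36*122 = -2 - 4392 = -4394)
N = 13/2 (N = 9 + (5/2)*(-1) = 9 - 5/2 = 13/2 ≈ 6.5000)
N*l = (13/2)*(-4394) = -28561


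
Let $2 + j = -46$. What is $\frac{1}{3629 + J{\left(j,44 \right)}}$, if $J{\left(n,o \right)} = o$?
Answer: $\frac{1}{3673} \approx 0.00027226$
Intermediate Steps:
$j = -48$ ($j = -2 - 46 = -48$)
$\frac{1}{3629 + J{\left(j,44 \right)}} = \frac{1}{3629 + 44} = \frac{1}{3673}$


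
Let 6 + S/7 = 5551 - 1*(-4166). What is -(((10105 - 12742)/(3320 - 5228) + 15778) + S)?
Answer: -17756353/212 ≈ -83756.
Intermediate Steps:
S = 67977 (S = -42 + 7*(5551 - 1*(-4166)) = -42 + 7*(5551 + 4166) = -42 + 7*9717 = -42 + 68019 = 67977)
-(((10105 - 12742)/(3320 - 5228) + 15778) + S) = -(((10105 - 12742)/(3320 - 5228) + 15778) + 67977) = -((-2637/(-1908) + 15778) + 67977) = -((-2637*(-1/1908) + 15778) + 67977) = -((293/212 + 15778) + 67977) = -(3345229/212 + 67977) = -1*17756353/212 = -17756353/212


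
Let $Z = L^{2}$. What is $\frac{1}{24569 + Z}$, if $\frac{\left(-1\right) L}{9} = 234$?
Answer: $\frac{1}{4459805} \approx 2.2423 \cdot 10^{-7}$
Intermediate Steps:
$L = -2106$ ($L = \left(-9\right) 234 = -2106$)
$Z = 4435236$ ($Z = \left(-2106\right)^{2} = 4435236$)
$\frac{1}{24569 + Z} = \frac{1}{24569 + 4435236} = \frac{1}{4459805}$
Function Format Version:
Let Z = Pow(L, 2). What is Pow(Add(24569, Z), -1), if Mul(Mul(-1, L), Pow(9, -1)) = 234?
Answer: Rational(1, 4459805) ≈ 2.2423e-7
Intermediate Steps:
L = -2106 (L = Mul(-9, 234) = -2106)
Z = 4435236 (Z = Pow(-2106, 2) = 4435236)
Pow(Add(24569, Z), -1) = Pow(Add(24569, 4435236), -1) = Pow(4459805, -1) = Rational(1, 4459805)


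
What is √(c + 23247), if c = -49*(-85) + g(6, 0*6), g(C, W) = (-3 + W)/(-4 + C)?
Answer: √109642/2 ≈ 165.56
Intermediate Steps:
g(C, W) = (-3 + W)/(-4 + C)
c = 8327/2 (c = -49*(-85) + (-3 + 0*6)/(-4 + 6) = 4165 + (-3 + 0)/2 = 4165 + (½)*(-3) = 4165 - 3/2 = 8327/2 ≈ 4163.5)
√(c + 23247) = √(8327/2 + 23247) = √(54821/2) = √109642/2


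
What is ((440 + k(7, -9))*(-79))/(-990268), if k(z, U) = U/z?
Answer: 6557/187348 ≈ 0.034999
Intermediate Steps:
((440 + k(7, -9))*(-79))/(-990268) = ((440 - 9/7)*(-79))/(-990268) = ((440 - 9*⅐)*(-79))*(-1/990268) = ((440 - 9/7)*(-79))*(-1/990268) = ((3071/7)*(-79))*(-1/990268) = -242609/7*(-1/990268) = 6557/187348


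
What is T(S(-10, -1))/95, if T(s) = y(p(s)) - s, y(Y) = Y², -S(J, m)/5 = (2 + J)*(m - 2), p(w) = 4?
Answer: 136/95 ≈ 1.4316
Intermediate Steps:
S(J, m) = -5*(-2 + m)*(2 + J) (S(J, m) = -5*(2 + J)*(m - 2) = -5*(2 + J)*(-2 + m) = -5*(-2 + m)*(2 + J))
T(s) = 16 - s (T(s) = 4² - s = 16 - s)
T(S(-10, -1))/95 = (16 - (20 - 10*(-1) + 10*(-10) - 5*(-10)*(-1)))/95 = (16 - (20 + 10 - 100 - 50))*(1/95) = (16 - 1*(-120))*(1/95) = (16 + 120)*(1/95) = 136*(1/95) = 136/95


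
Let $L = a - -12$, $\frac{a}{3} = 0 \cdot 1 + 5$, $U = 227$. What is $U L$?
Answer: $6129$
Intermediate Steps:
$a = 15$ ($a = 3 \left(0 \cdot 1 + 5\right) = 3 \left(0 + 5\right) = 3 \cdot 5 = 15$)
$L = 27$ ($L = 15 - -12 = 15 + 12 = 27$)
$U L = 227 \cdot 27 = 6129$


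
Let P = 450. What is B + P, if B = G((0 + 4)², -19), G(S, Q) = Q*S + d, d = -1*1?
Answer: 145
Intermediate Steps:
d = -1
G(S, Q) = -1 + Q*S (G(S, Q) = Q*S - 1 = -1 + Q*S)
B = -305 (B = -1 - 19*(0 + 4)² = -1 - 19*4² = -1 - 19*16 = -1 - 304 = -305)
B + P = -305 + 450 = 145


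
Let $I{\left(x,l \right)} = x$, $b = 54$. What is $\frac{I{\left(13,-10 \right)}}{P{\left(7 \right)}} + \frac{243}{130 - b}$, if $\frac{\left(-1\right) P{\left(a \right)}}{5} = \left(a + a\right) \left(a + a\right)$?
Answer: $\frac{14822}{4655} \approx 3.1841$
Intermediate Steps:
$P{\left(a \right)} = - 20 a^{2}$ ($P{\left(a \right)} = - 5 \left(a + a\right) \left(a + a\right) = - 5 \cdot 2 a 2 a = - 5 \cdot 4 a^{2} = - 20 a^{2}$)
$\frac{I{\left(13,-10 \right)}}{P{\left(7 \right)}} + \frac{243}{130 - b} = \frac{13}{\left(-20\right) 7^{2}} + \frac{243}{130 - 54} = \frac{13}{\left(-20\right) 49} + \frac{243}{130 - 54} = \frac{13}{-980} + \frac{243}{76} = 13 \left(- \frac{1}{980}\right) + 243 \cdot \frac{1}{76} = - \frac{13}{980} + \frac{243}{76} = \frac{14822}{4655}$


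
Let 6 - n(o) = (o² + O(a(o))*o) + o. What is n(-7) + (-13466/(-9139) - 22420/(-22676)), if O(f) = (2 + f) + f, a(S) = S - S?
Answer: -1012234953/51808991 ≈ -19.538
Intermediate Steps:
a(S) = 0
O(f) = 2 + 2*f
n(o) = 6 - o² - 3*o (n(o) = 6 - ((o² + (2 + 2*0)*o) + o) = 6 - ((o² + (2 + 0)*o) + o) = 6 - ((o² + 2*o) + o) = 6 - (o² + 3*o) = 6 + (-o² - 3*o) = 6 - o² - 3*o)
n(-7) + (-13466/(-9139) - 22420/(-22676)) = (6 - 1*(-7)² - 3*(-7)) + (-13466/(-9139) - 22420/(-22676)) = (6 - 1*49 + 21) + (-13466*(-1/9139) - 22420*(-1/22676)) = (6 - 49 + 21) + (13466/9139 + 5605/5669) = -22 + 127562849/51808991 = -1012234953/51808991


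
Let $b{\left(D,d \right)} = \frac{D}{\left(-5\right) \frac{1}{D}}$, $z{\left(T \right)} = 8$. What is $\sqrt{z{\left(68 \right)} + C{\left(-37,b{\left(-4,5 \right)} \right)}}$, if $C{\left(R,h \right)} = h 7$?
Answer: $\frac{6 i \sqrt{10}}{5} \approx 3.7947 i$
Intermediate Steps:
$b{\left(D,d \right)} = - \frac{D^{2}}{5}$ ($b{\left(D,d \right)} = D \left(- \frac{D}{5}\right) = - \frac{D^{2}}{5}$)
$C{\left(R,h \right)} = 7 h$
$\sqrt{z{\left(68 \right)} + C{\left(-37,b{\left(-4,5 \right)} \right)}} = \sqrt{8 + 7 \left(- \frac{\left(-4\right)^{2}}{5}\right)} = \sqrt{8 + 7 \left(\left(- \frac{1}{5}\right) 16\right)} = \sqrt{8 + 7 \left(- \frac{16}{5}\right)} = \sqrt{8 - \frac{112}{5}} = \sqrt{- \frac{72}{5}} = \frac{6 i \sqrt{10}}{5}$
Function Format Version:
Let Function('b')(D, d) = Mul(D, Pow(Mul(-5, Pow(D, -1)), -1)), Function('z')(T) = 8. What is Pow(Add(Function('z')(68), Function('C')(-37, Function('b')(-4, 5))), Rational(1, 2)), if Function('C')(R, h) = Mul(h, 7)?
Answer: Mul(Rational(6, 5), I, Pow(10, Rational(1, 2))) ≈ Mul(3.7947, I)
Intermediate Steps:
Function('b')(D, d) = Mul(Rational(-1, 5), Pow(D, 2)) (Function('b')(D, d) = Mul(D, Mul(Rational(-1, 5), D)) = Mul(Rational(-1, 5), Pow(D, 2)))
Function('C')(R, h) = Mul(7, h)
Pow(Add(Function('z')(68), Function('C')(-37, Function('b')(-4, 5))), Rational(1, 2)) = Pow(Add(8, Mul(7, Mul(Rational(-1, 5), Pow(-4, 2)))), Rational(1, 2)) = Pow(Add(8, Mul(7, Mul(Rational(-1, 5), 16))), Rational(1, 2)) = Pow(Add(8, Mul(7, Rational(-16, 5))), Rational(1, 2)) = Pow(Add(8, Rational(-112, 5)), Rational(1, 2)) = Pow(Rational(-72, 5), Rational(1, 2)) = Mul(Rational(6, 5), I, Pow(10, Rational(1, 2)))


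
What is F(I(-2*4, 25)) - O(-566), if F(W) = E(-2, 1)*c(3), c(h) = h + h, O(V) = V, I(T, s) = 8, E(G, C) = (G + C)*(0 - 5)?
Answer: 596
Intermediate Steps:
E(G, C) = -5*C - 5*G (E(G, C) = (C + G)*(-5) = -5*C - 5*G)
c(h) = 2*h
F(W) = 30 (F(W) = (-5*1 - 5*(-2))*(2*3) = (-5 + 10)*6 = 5*6 = 30)
F(I(-2*4, 25)) - O(-566) = 30 - 1*(-566) = 30 + 566 = 596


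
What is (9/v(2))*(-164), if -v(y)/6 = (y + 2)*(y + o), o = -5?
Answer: -41/2 ≈ -20.500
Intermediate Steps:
v(y) = -6*(-5 + y)*(2 + y) (v(y) = -6*(y + 2)*(y - 5) = -6*(2 + y)*(-5 + y) = -6*(-5 + y)*(2 + y))
(9/v(2))*(-164) = (9/(60 - 6*2² + 18*2))*(-164) = (9/(60 - 6*4 + 36))*(-164) = (9/(60 - 24 + 36))*(-164) = (9/72)*(-164) = ((1/72)*9)*(-164) = (⅛)*(-164) = -41/2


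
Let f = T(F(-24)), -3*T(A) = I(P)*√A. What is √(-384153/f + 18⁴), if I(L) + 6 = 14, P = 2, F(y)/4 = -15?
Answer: √(41990400 - 1920765*I*√15)/20 ≈ 325.26 - 28.589*I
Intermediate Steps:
F(y) = -60 (F(y) = 4*(-15) = -60)
I(L) = 8 (I(L) = -6 + 14 = 8)
T(A) = -8*√A/3
f = -16*I*√15/3 ≈ -20.656*I
√(-384153/f + 18⁴) = √(-384153*I*√15/80 + 18⁴) = √(-384153*I*√15/80 + 104976) = √(104976 - 384153*I*√15/80)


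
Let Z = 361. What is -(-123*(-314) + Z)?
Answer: -38983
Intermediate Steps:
-(-123*(-314) + Z) = -(-123*(-314) + 361) = -(38622 + 361) = -1*38983 = -38983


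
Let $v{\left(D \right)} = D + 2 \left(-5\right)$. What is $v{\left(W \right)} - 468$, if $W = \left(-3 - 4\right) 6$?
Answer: $-520$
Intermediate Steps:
$W = -42$ ($W = \left(-7\right) 6 = -42$)
$v{\left(D \right)} = -10 + D$ ($v{\left(D \right)} = D - 10 = -10 + D$)
$v{\left(W \right)} - 468 = \left(-10 - 42\right) - 468 = -52 - 468 = -520$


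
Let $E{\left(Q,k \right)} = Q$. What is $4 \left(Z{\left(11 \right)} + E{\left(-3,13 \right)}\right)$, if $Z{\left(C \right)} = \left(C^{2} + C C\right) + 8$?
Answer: $988$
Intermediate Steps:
$Z{\left(C \right)} = 8 + 2 C^{2}$ ($Z{\left(C \right)} = \left(C^{2} + C^{2}\right) + 8 = 2 C^{2} + 8 = 8 + 2 C^{2}$)
$4 \left(Z{\left(11 \right)} + E{\left(-3,13 \right)}\right) = 4 \left(\left(8 + 2 \cdot 11^{2}\right) - 3\right) = 4 \left(\left(8 + 2 \cdot 121\right) - 3\right) = 4 \left(\left(8 + 242\right) - 3\right) = 4 \left(250 - 3\right) = 4 \cdot 247 = 988$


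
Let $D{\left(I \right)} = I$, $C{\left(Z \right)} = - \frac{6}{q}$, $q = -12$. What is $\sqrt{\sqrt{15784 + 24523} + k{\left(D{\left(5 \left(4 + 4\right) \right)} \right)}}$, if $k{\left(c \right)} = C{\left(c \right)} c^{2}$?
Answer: $\sqrt{800 + \sqrt{40307}} \approx 31.635$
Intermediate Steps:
$C{\left(Z \right)} = \frac{1}{2}$ ($C{\left(Z \right)} = - \frac{6}{-12} = \left(-6\right) \left(- \frac{1}{12}\right) = \frac{1}{2}$)
$k{\left(c \right)} = \frac{c^{2}}{2}$
$\sqrt{\sqrt{15784 + 24523} + k{\left(D{\left(5 \left(4 + 4\right) \right)} \right)}} = \sqrt{\sqrt{15784 + 24523} + \frac{\left(5 \left(4 + 4\right)\right)^{2}}{2}} = \sqrt{\sqrt{40307} + \frac{\left(5 \cdot 8\right)^{2}}{2}} = \sqrt{\sqrt{40307} + \frac{40^{2}}{2}} = \sqrt{\sqrt{40307} + \frac{1}{2} \cdot 1600} = \sqrt{\sqrt{40307} + 800} = \sqrt{800 + \sqrt{40307}}$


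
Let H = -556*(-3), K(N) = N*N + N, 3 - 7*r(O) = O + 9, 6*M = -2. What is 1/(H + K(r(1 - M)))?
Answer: 441/735610 ≈ 0.00059950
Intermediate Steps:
M = -1/3 (M = (1/6)*(-2) = -1/3 ≈ -0.33333)
r(O) = -6/7 - O/7 (r(O) = 3/7 - (O + 9)/7 = 3/7 - (9 + O)/7 = 3/7 + (-9/7 - O/7) = -6/7 - O/7)
K(N) = N + N**2 (K(N) = N**2 + N = N + N**2)
H = 1668
1/(H + K(r(1 - M))) = 1/(1668 + (-6/7 - (1 - 1*(-1/3))/7)*(1 + (-6/7 - (1 - 1*(-1/3))/7))) = 1/(1668 + (-6/7 - (1 + 1/3)/7)*(1 + (-6/7 - (1 + 1/3)/7))) = 1/(1668 + (-6/7 - 1/7*4/3)*(1 + (-6/7 - 1/7*4/3))) = 1/(1668 + (-6/7 - 4/21)*(1 + (-6/7 - 4/21))) = 1/(1668 - 22*(1 - 22/21)/21) = 1/(1668 - 22/21*(-1/21)) = 1/(1668 + 22/441) = 1/(735610/441) = 441/735610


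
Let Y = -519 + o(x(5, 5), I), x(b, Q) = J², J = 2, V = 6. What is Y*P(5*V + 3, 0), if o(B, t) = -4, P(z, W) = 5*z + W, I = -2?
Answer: -86295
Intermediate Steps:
P(z, W) = W + 5*z
x(b, Q) = 4 (x(b, Q) = 2² = 4)
Y = -523 (Y = -519 - 4 = -523)
Y*P(5*V + 3, 0) = -523*(0 + 5*(5*6 + 3)) = -523*(0 + 5*(30 + 3)) = -523*(0 + 5*33) = -523*(0 + 165) = -523*165 = -86295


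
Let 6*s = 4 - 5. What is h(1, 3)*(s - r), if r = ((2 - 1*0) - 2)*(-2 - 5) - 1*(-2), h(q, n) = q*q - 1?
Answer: 0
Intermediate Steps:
s = -1/6 (s = (4 - 5)/6 = (1/6)*(-1) = -1/6 ≈ -0.16667)
h(q, n) = -1 + q**2 (h(q, n) = q**2 - 1 = -1 + q**2)
r = 2 (r = ((2 + 0) - 2)*(-7) + 2 = (2 - 2)*(-7) + 2 = 0*(-7) + 2 = 0 + 2 = 2)
h(1, 3)*(s - r) = (-1 + 1**2)*(-1/6 - 1*2) = (-1 + 1)*(-1/6 - 2) = 0*(-13/6) = 0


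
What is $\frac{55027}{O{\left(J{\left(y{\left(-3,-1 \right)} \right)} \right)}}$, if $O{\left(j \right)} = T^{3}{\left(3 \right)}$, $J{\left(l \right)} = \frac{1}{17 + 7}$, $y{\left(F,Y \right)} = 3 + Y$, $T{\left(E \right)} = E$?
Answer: $\frac{55027}{27} \approx 2038.0$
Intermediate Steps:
$J{\left(l \right)} = \frac{1}{24}$
$O{\left(j \right)} = 27$ ($O{\left(j \right)} = 3^{3} = 27$)
$\frac{55027}{O{\left(J{\left(y{\left(-3,-1 \right)} \right)} \right)}} = \frac{55027}{27}$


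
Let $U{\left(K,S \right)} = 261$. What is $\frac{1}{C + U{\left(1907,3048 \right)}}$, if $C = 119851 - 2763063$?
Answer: $- \frac{1}{2642951} \approx -3.7836 \cdot 10^{-7}$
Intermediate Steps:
$C = -2643212$ ($C = 119851 - 2763063 = -2643212$)
$\frac{1}{C + U{\left(1907,3048 \right)}} = \frac{1}{-2643212 + 261} = \frac{1}{-2642951} = - \frac{1}{2642951}$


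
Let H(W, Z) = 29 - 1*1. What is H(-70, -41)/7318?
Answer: 14/3659 ≈ 0.0038262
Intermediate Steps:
H(W, Z) = 28 (H(W, Z) = 29 - 1 = 28)
H(-70, -41)/7318 = 28/7318 = 28*(1/7318) = 14/3659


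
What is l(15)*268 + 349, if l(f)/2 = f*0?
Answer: 349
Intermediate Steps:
l(f) = 0 (l(f) = 2*(f*0) = 2*0 = 0)
l(15)*268 + 349 = 0*268 + 349 = 0 + 349 = 349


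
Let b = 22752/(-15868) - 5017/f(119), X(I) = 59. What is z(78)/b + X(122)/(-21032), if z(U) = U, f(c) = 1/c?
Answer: -146243207443/49812103178728 ≈ -0.0029359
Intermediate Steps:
b = -2368395929/3967 (b = 22752/(-15868) - 5017/(1/119) = 22752*(-1/15868) - 5017/1/119 = -5688/3967 - 5017*119 = -5688/3967 - 597023 = -2368395929/3967 ≈ -5.9702e+5)
z(78)/b + X(122)/(-21032) = 78/(-2368395929/3967) + 59/(-21032) = 78*(-3967/2368395929) + 59*(-1/21032) = -309426/2368395929 - 59/21032 = -146243207443/49812103178728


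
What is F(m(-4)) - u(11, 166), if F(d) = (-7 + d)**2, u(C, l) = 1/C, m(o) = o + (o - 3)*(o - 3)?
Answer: 15883/11 ≈ 1443.9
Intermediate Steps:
m(o) = o + (-3 + o)**2 (m(o) = o + (-3 + o)*(-3 + o) = o + (-3 + o)**2)
F(m(-4)) - u(11, 166) = (-7 + (-4 + (-3 - 4)**2))**2 - 1/11 = (-7 + (-4 + (-7)**2))**2 - 1*1/11 = (-7 + (-4 + 49))**2 - 1/11 = (-7 + 45)**2 - 1/11 = 38**2 - 1/11 = 1444 - 1/11 = 15883/11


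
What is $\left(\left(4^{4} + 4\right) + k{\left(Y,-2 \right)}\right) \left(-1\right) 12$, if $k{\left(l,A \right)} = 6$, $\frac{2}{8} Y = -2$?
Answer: $-3192$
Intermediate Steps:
$Y = -8$ ($Y = 4 \left(-2\right) = -8$)
$\left(\left(4^{4} + 4\right) + k{\left(Y,-2 \right)}\right) \left(-1\right) 12 = \left(\left(4^{4} + 4\right) + 6\right) \left(-1\right) 12 = \left(\left(256 + 4\right) + 6\right) \left(-1\right) 12 = \left(260 + 6\right) \left(-1\right) 12 = 266 \left(-1\right) 12 = \left(-266\right) 12 = -3192$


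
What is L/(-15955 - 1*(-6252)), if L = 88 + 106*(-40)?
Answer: 4152/9703 ≈ 0.42791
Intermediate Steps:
L = -4152 (L = 88 - 4240 = -4152)
L/(-15955 - 1*(-6252)) = -4152/(-15955 - 1*(-6252)) = -4152/(-15955 + 6252) = -4152/(-9703) = -4152*(-1/9703) = 4152/9703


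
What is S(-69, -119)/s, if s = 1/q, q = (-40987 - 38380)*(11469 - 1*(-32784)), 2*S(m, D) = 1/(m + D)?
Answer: 3512227851/376 ≈ 9.3410e+6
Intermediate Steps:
S(m, D) = 1/(2*(D + m)) (S(m, D) = 1/(2*(m + D)) = 1/(2*(D + m)))
q = -3512227851 (q = -79367*(11469 + 32784) = -79367*44253 = -3512227851)
s = -1/3512227851 (s = 1/(-3512227851) = -1/3512227851 ≈ -2.8472e-10)
S(-69, -119)/s = (1/(2*(-119 - 69)))/(-1/3512227851) = ((½)/(-188))*(-3512227851) = ((½)*(-1/188))*(-3512227851) = -1/376*(-3512227851) = 3512227851/376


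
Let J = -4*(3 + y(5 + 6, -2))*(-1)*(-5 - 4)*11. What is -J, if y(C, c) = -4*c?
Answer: 4356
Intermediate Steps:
J = -4356 (J = -4*(3 - 4*(-2))*(-1)*(-5 - 4)*11 = -4*(3 + 8)*(-1)*(-9)*11 = -4*11*(-1)*(-9)*11 = -(-44)*(-9)*11 = -4*99*11 = -396*11 = -4356)
-J = -1*(-4356) = 4356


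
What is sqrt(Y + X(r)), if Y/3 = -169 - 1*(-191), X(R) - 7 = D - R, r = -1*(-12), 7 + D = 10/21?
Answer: 2*sqrt(6006)/21 ≈ 7.3808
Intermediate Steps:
D = -137/21 (D = -7 + 10/21 = -137/21 ≈ -6.5238)
r = 12
X(R) = 10/21 - R (X(R) = 7 + (-137/21 - R) = 10/21 - R)
Y = 66 (Y = 3*(-169 - 1*(-191)) = 3*(-169 + 191) = 3*22 = 66)
sqrt(Y + X(r)) = sqrt(66 + (10/21 - 1*12)) = sqrt(66 + (10/21 - 12)) = sqrt(66 - 242/21) = sqrt(1144/21) = 2*sqrt(6006)/21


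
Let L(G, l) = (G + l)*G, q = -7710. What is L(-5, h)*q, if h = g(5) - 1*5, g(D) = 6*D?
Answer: 771000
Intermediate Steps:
h = 25 (h = 6*5 - 1*5 = 30 - 5 = 25)
L(G, l) = G*(G + l)
L(-5, h)*q = -5*(-5 + 25)*(-7710) = -5*20*(-7710) = -100*(-7710) = 771000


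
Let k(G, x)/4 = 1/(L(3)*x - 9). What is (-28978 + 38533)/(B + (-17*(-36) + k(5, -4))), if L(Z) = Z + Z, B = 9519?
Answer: 315315/334319 ≈ 0.94316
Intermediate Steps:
L(Z) = 2*Z
k(G, x) = 4/(-9 + 6*x) (k(G, x) = 4/((2*3)*x - 9) = 4/(6*x - 9) = 4/(-9 + 6*x))
(-28978 + 38533)/(B + (-17*(-36) + k(5, -4))) = (-28978 + 38533)/(9519 + (-17*(-36) + 4/(3*(-3 + 2*(-4))))) = 9555/(9519 + (612 + 4/(3*(-3 - 8)))) = 9555/(9519 + (612 + (4/3)/(-11))) = 9555/(9519 + (612 + (4/3)*(-1/11))) = 9555/(9519 + (612 - 4/33)) = 9555/(9519 + 20192/33) = 9555/(334319/33) = 9555*(33/334319) = 315315/334319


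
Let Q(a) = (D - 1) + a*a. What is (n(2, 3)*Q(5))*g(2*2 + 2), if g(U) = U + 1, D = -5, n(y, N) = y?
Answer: 266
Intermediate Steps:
g(U) = 1 + U
Q(a) = -6 + a**2 (Q(a) = (-5 - 1) + a*a = -6 + a**2)
(n(2, 3)*Q(5))*g(2*2 + 2) = (2*(-6 + 5**2))*(1 + (2*2 + 2)) = (2*(-6 + 25))*(1 + (4 + 2)) = (2*19)*(1 + 6) = 38*7 = 266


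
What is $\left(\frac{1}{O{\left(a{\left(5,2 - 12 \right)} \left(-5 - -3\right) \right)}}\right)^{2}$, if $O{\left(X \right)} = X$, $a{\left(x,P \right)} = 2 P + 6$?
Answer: $\frac{1}{784} \approx 0.0012755$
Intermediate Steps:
$a{\left(x,P \right)} = 6 + 2 P$
$\left(\frac{1}{O{\left(a{\left(5,2 - 12 \right)} \left(-5 - -3\right) \right)}}\right)^{2} = \left(\frac{1}{\left(6 + 2 \left(2 - 12\right)\right) \left(-5 - -3\right)}\right)^{2} = \left(\frac{1}{\left(6 + 2 \left(2 - 12\right)\right) \left(-5 + 3\right)}\right)^{2} = \left(\frac{1}{\left(6 + 2 \left(-10\right)\right) \left(-2\right)}\right)^{2} = \left(\frac{1}{\left(6 - 20\right) \left(-2\right)}\right)^{2} = \left(\frac{1}{\left(-14\right) \left(-2\right)}\right)^{2} = \left(\frac{1}{28}\right)^{2} = \frac{1}{784}$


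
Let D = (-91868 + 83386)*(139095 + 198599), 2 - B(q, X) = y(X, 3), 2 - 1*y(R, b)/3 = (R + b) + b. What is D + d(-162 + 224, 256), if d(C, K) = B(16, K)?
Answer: -2864319726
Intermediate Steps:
y(R, b) = 6 - 6*b - 3*R (y(R, b) = 6 - 3*((R + b) + b) = 6 - 3*(R + 2*b) = 6 + (-6*b - 3*R) = 6 - 6*b - 3*R)
B(q, X) = 14 + 3*X (B(q, X) = 2 - (6 - 6*3 - 3*X) = 2 - (6 - 18 - 3*X) = 2 - (-12 - 3*X) = 2 + (12 + 3*X) = 14 + 3*X)
D = -2864320508 (D = -8482*337694 = -2864320508)
d(C, K) = 14 + 3*K
D + d(-162 + 224, 256) = -2864320508 + (14 + 3*256) = -2864320508 + (14 + 768) = -2864320508 + 782 = -2864319726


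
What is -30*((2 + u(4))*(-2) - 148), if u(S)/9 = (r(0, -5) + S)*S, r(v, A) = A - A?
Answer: 13200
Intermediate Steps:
r(v, A) = 0
u(S) = 9*S² (u(S) = 9*((0 + S)*S) = 9*(S*S) = 9*S²)
-30*((2 + u(4))*(-2) - 148) = -30*((2 + 9*4²)*(-2) - 148) = -30*((2 + 9*16)*(-2) - 148) = -30*((2 + 144)*(-2) - 148) = -30*(146*(-2) - 148) = -30*(-292 - 148) = -30*(-440) = 13200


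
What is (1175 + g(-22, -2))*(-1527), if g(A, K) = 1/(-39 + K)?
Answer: -73561698/41 ≈ -1.7942e+6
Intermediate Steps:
(1175 + g(-22, -2))*(-1527) = (1175 + 1/(-39 - 2))*(-1527) = (1175 + 1/(-41))*(-1527) = (1175 - 1/41)*(-1527) = (48174/41)*(-1527) = -73561698/41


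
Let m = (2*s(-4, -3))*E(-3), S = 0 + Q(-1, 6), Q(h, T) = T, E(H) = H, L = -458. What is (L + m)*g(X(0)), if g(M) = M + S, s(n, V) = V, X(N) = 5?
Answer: -4840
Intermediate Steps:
S = 6 (S = 0 + 6 = 6)
m = 18 (m = (2*(-3))*(-3) = -6*(-3) = 18)
g(M) = 6 + M (g(M) = M + 6 = 6 + M)
(L + m)*g(X(0)) = (-458 + 18)*(6 + 5) = -440*11 = -4840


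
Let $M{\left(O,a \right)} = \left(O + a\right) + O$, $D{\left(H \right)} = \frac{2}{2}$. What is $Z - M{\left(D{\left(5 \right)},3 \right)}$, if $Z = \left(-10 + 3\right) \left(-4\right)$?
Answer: $23$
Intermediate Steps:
$D{\left(H \right)} = 1$ ($D{\left(H \right)} = 2 \cdot \frac{1}{2} = 1$)
$M{\left(O,a \right)} = a + 2 O$
$Z = 28$ ($Z = \left(-7\right) \left(-4\right) = 28$)
$Z - M{\left(D{\left(5 \right)},3 \right)} = 28 - \left(3 + 2 \cdot 1\right) = 28 - \left(3 + 2\right) = 28 - 5 = 23$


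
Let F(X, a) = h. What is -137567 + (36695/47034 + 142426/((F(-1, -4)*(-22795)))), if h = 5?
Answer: -737457954086909/5360700150 ≈ -1.3757e+5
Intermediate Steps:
F(X, a) = 5
-137567 + (36695/47034 + 142426/((F(-1, -4)*(-22795)))) = -137567 + (36695/47034 + 142426/((5*(-22795)))) = -137567 + (36695*(1/47034) + 142426/(-113975)) = -137567 + (36695/47034 + 142426*(-1/113975)) = -137567 + (36695/47034 - 142426/113975) = -137567 - 2516551859/5360700150 = -737457954086909/5360700150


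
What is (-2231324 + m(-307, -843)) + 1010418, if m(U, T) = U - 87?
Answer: -1221300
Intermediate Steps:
m(U, T) = -87 + U
(-2231324 + m(-307, -843)) + 1010418 = (-2231324 + (-87 - 307)) + 1010418 = (-2231324 - 394) + 1010418 = -2231718 + 1010418 = -1221300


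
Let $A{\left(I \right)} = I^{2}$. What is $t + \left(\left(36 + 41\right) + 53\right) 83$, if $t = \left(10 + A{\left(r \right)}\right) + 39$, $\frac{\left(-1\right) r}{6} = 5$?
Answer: $11739$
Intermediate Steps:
$r = -30$ ($r = \left(-6\right) 5 = -30$)
$t = 949$ ($t = \left(10 + \left(-30\right)^{2}\right) + 39 = \left(10 + 900\right) + 39 = 910 + 39 = 949$)
$t + \left(\left(36 + 41\right) + 53\right) 83 = 949 + \left(\left(36 + 41\right) + 53\right) 83 = 949 + \left(77 + 53\right) 83 = 949 + 130 \cdot 83 = 949 + 10790 = 11739$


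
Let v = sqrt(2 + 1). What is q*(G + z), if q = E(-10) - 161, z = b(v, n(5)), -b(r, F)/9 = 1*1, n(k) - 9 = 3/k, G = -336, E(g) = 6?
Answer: 53475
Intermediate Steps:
n(k) = 9 + 3/k
v = sqrt(3) ≈ 1.7320
b(r, F) = -9
z = -9
q = -155 (q = 6 - 161 = -155)
q*(G + z) = -155*(-336 - 9) = -155*(-345) = 53475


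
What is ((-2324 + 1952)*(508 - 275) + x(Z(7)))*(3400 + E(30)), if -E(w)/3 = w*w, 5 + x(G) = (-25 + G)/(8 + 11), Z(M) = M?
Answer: -1152869900/19 ≈ -6.0677e+7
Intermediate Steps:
x(G) = -120/19 + G/19 (x(G) = -5 + (-25 + G)/(8 + 11) = -5 + (-25 + G)/19 = -5 + (-25 + G)*(1/19) = -5 + (-25/19 + G/19) = -120/19 + G/19)
E(w) = -3*w² (E(w) = -3*w*w = -3*w²)
((-2324 + 1952)*(508 - 275) + x(Z(7)))*(3400 + E(30)) = ((-2324 + 1952)*(508 - 275) + (-120/19 + (1/19)*7))*(3400 - 3*30²) = (-372*233 + (-120/19 + 7/19))*(3400 - 3*900) = (-86676 - 113/19)*(3400 - 2700) = -1646957/19*700 = -1152869900/19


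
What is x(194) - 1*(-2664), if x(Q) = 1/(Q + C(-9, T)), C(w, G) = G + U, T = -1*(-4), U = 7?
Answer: 546121/205 ≈ 2664.0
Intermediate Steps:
T = 4
C(w, G) = 7 + G (C(w, G) = G + 7 = 7 + G)
x(Q) = 1/(11 + Q) (x(Q) = 1/(Q + (7 + 4)) = 1/(Q + 11) = 1/(11 + Q))
x(194) - 1*(-2664) = 1/(11 + 194) - 1*(-2664) = 1/205 + 2664 = 546121/205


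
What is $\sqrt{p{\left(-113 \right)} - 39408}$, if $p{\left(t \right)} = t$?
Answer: $i \sqrt{39521} \approx 198.8 i$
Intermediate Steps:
$\sqrt{p{\left(-113 \right)} - 39408} = \sqrt{-113 - 39408} = \sqrt{-39521} = i \sqrt{39521}$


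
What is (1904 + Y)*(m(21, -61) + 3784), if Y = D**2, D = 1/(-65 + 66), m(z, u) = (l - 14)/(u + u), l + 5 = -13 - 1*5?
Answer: 879509925/122 ≈ 7.2091e+6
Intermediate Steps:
l = -23 (l = -5 + (-13 - 1*5) = -5 + (-13 - 5) = -5 - 18 = -23)
m(z, u) = -37/(2*u) (m(z, u) = (-23 - 14)/(u + u) = -37*1/(2*u) = -37/(2*u))
D = 1 (D = 1/1 = 1)
Y = 1 (Y = 1**2 = 1)
(1904 + Y)*(m(21, -61) + 3784) = (1904 + 1)*(-37/2/(-61) + 3784) = 1905*(-37/2*(-1/61) + 3784) = 1905*(37/122 + 3784) = 1905*(461685/122) = 879509925/122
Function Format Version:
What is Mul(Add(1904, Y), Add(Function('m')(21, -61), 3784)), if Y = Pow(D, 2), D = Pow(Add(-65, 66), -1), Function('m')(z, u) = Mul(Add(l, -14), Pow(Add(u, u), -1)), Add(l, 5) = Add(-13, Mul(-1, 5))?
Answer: Rational(879509925, 122) ≈ 7.2091e+6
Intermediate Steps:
l = -23 (l = Add(-5, Add(-13, Mul(-1, 5))) = Add(-5, Add(-13, -5)) = Add(-5, -18) = -23)
Function('m')(z, u) = Mul(Rational(-37, 2), Pow(u, -1)) (Function('m')(z, u) = Mul(Add(-23, -14), Pow(Add(u, u), -1)) = Mul(-37, Pow(Mul(2, u), -1)) = Mul(-37, Mul(Rational(1, 2), Pow(u, -1))) = Mul(Rational(-37, 2), Pow(u, -1)))
D = 1 (D = Pow(1, -1) = 1)
Y = 1 (Y = Pow(1, 2) = 1)
Mul(Add(1904, Y), Add(Function('m')(21, -61), 3784)) = Mul(Add(1904, 1), Add(Mul(Rational(-37, 2), Pow(-61, -1)), 3784)) = Mul(1905, Add(Mul(Rational(-37, 2), Rational(-1, 61)), 3784)) = Mul(1905, Add(Rational(37, 122), 3784)) = Mul(1905, Rational(461685, 122)) = Rational(879509925, 122)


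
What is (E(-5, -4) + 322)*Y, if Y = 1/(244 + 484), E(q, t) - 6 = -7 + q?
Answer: 79/182 ≈ 0.43407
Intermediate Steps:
E(q, t) = -1 + q (E(q, t) = 6 + (-7 + q) = -1 + q)
Y = 1/728 ≈ 0.0013736
(E(-5, -4) + 322)*Y = ((-1 - 5) + 322)*(1/728) = (-6 + 322)*(1/728) = 316*(1/728) = 79/182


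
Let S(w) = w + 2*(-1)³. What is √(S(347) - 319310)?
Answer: I*√318965 ≈ 564.77*I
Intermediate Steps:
S(w) = -2 + w (S(w) = w + 2*(-1) = w - 2 = -2 + w)
√(S(347) - 319310) = √((-2 + 347) - 319310) = √(345 - 319310) = √(-318965) = I*√318965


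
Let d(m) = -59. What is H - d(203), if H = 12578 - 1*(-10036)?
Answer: 22673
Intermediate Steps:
H = 22614 (H = 12578 + 10036 = 22614)
H - d(203) = 22614 - 1*(-59) = 22614 + 59 = 22673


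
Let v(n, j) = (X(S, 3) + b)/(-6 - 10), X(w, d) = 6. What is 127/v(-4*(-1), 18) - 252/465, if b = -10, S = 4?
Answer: 78656/155 ≈ 507.46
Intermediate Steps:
v(n, j) = 1/4 (v(n, j) = (6 - 10)/(-6 - 10) = -4/(-16) = -4*(-1/16) = 1/4)
127/v(-4*(-1), 18) - 252/465 = 127/(1/4) - 252/465 = 127*4 - 252*1/465 = 508 - 84/155 = 78656/155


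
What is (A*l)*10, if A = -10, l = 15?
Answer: -1500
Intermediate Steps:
(A*l)*10 = -10*15*10 = -150*10 = -1500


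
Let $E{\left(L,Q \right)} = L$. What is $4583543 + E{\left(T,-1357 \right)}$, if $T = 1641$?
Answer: $4585184$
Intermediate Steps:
$4583543 + E{\left(T,-1357 \right)} = 4583543 + 1641 = 4585184$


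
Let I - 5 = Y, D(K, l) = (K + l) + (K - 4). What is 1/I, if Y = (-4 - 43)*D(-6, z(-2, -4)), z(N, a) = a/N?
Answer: 1/663 ≈ 0.0015083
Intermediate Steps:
D(K, l) = -4 + l + 2*K (D(K, l) = (K + l) + (-4 + K) = -4 + l + 2*K)
Y = 658 (Y = (-4 - 43)*(-4 - 4/(-2) + 2*(-6)) = -47*(-4 - 4*(-½) - 12) = -47*(-4 + 2 - 12) = -47*(-14) = 658)
I = 663 (I = 5 + 658 = 663)
1/I = 1/663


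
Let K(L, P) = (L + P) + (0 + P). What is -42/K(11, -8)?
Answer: 42/5 ≈ 8.4000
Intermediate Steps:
K(L, P) = L + 2*P (K(L, P) = (L + P) + P = L + 2*P)
-42/K(11, -8) = -42/(11 + 2*(-8)) = -42/(11 - 16) = -42/(-5) = -42*(-⅕) = 42/5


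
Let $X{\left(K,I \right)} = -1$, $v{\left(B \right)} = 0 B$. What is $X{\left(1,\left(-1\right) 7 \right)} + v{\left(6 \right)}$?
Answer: $-1$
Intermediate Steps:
$v{\left(B \right)} = 0$
$X{\left(1,\left(-1\right) 7 \right)} + v{\left(6 \right)} = -1 + 0 = -1$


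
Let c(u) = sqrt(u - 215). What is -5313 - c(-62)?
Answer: -5313 - I*sqrt(277) ≈ -5313.0 - 16.643*I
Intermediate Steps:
c(u) = sqrt(-215 + u)
-5313 - c(-62) = -5313 - sqrt(-215 - 62) = -5313 - sqrt(-277) = -5313 - I*sqrt(277)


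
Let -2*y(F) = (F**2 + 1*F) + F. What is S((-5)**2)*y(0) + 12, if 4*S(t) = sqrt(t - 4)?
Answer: 12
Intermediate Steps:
S(t) = sqrt(-4 + t)/4 (S(t) = sqrt(t - 4)/4 = sqrt(-4 + t)/4)
y(F) = -F - F**2/2 (y(F) = -((F**2 + 1*F) + F)/2 = -((F**2 + F) + F)/2 = -((F + F**2) + F)/2 = -(F**2 + 2*F)/2 = -F - F**2/2)
S((-5)**2)*y(0) + 12 = (sqrt(-4 + (-5)**2)/4)*(-1/2*0*(2 + 0)) + 12 = (sqrt(-4 + 25)/4)*(-1/2*0*2) + 12 = (sqrt(21)/4)*0 + 12 = 0 + 12 = 12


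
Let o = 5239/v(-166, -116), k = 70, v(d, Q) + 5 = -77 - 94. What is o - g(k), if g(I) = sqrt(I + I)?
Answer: -5239/176 - 2*sqrt(35) ≈ -41.599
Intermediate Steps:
v(d, Q) = -176 (v(d, Q) = -5 + (-77 - 94) = -5 - 171 = -176)
g(I) = sqrt(2)*sqrt(I) (g(I) = sqrt(2*I) = sqrt(2)*sqrt(I))
o = -5239/176 (o = 5239/(-176) = 5239*(-1/176) = -5239/176 ≈ -29.767)
o - g(k) = -5239/176 - sqrt(2)*sqrt(70) = -5239/176 - 2*sqrt(35)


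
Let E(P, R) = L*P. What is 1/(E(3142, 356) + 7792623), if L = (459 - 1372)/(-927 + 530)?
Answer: 397/3096539977 ≈ 1.2821e-7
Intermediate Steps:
L = 913/397 (L = -913/(-397) = -913*(-1/397) = 913/397 ≈ 2.2997)
E(P, R) = 913*P/397
1/(E(3142, 356) + 7792623) = 1/((913/397)*3142 + 7792623) = 1/(2868646/397 + 7792623) = 1/(3096539977/397) = 397/3096539977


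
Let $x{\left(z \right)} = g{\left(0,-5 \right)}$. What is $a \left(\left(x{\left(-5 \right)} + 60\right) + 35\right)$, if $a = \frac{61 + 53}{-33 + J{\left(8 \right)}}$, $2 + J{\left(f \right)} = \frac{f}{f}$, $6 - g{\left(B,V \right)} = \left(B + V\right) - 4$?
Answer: $- \frac{6270}{17} \approx -368.82$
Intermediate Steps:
$g{\left(B,V \right)} = 10 - B - V$ ($g{\left(B,V \right)} = 6 - \left(\left(B + V\right) - 4\right) = 6 - \left(-4 + B + V\right) = 10 - B - V$)
$x{\left(z \right)} = 15$ ($x{\left(z \right)} = 10 - 0 - -5 = 10 + 0 + 5 = 15$)
$J{\left(f \right)} = -1$ ($J{\left(f \right)} = -2 + \frac{f}{f} = -2 + 1 = -1$)
$a = - \frac{57}{17}$ ($a = \frac{61 + 53}{-33 - 1} = \frac{114}{-34} = 114 \left(- \frac{1}{34}\right) = - \frac{57}{17} \approx -3.3529$)
$a \left(\left(x{\left(-5 \right)} + 60\right) + 35\right) = - \frac{57 \left(\left(15 + 60\right) + 35\right)}{17} = - \frac{57 \left(75 + 35\right)}{17} = \left(- \frac{57}{17}\right) 110 = - \frac{6270}{17}$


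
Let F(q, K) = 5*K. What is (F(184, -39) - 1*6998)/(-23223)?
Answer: 7193/23223 ≈ 0.30974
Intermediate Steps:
(F(184, -39) - 1*6998)/(-23223) = (5*(-39) - 1*6998)/(-23223) = (-195 - 6998)*(-1/23223) = -7193*(-1/23223) = 7193/23223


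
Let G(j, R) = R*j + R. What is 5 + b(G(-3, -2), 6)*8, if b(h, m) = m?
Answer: 53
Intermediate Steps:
G(j, R) = R + R*j
5 + b(G(-3, -2), 6)*8 = 5 + 6*8 = 5 + 48 = 53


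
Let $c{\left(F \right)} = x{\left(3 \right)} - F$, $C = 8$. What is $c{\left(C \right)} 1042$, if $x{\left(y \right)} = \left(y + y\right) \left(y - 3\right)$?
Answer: $-8336$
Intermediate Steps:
$x{\left(y \right)} = 2 y \left(-3 + y\right)$
$c{\left(F \right)} = - F$ ($c{\left(F \right)} = 2 \cdot 3 \left(-3 + 3\right) - F = 2 \cdot 3 \cdot 0 - F = 0 - F = - F$)
$c{\left(C \right)} 1042 = \left(-1\right) 8 \cdot 1042 = \left(-8\right) 1042 = -8336$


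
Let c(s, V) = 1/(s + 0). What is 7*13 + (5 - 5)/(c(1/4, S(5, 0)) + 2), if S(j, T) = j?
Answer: 91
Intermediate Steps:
c(s, V) = 1/s
7*13 + (5 - 5)/(c(1/4, S(5, 0)) + 2) = 7*13 + (5 - 5)/(1/(1/4) + 2) = 91 + 0/(1/(¼) + 2) = 91 + 0/(4 + 2) = 91 + 0/6 = 91 + 0*(⅙) = 91 + 0 = 91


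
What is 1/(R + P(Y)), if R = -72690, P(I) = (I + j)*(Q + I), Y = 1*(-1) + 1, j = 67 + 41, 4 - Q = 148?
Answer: -1/88242 ≈ -1.1332e-5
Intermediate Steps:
Q = -144 (Q = 4 - 1*148 = 4 - 148 = -144)
j = 108
Y = 0 (Y = -1 + 1 = 0)
P(I) = (-144 + I)*(108 + I) (P(I) = (I + 108)*(-144 + I) = (108 + I)*(-144 + I) = (-144 + I)*(108 + I))
1/(R + P(Y)) = 1/(-72690 + (-15552 + 0² - 36*0)) = 1/(-72690 + (-15552 + 0 + 0)) = 1/(-72690 - 15552) = 1/(-88242) = -1/88242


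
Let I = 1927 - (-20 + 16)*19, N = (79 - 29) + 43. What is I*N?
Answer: 186279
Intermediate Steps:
N = 93 (N = 50 + 43 = 93)
I = 2003 (I = 1927 - (-4)*19 = 1927 - 1*(-76) = 1927 + 76 = 2003)
I*N = 2003*93 = 186279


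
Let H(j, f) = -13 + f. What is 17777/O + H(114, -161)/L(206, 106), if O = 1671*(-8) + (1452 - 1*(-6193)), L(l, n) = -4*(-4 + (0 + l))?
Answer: -6684007/2312092 ≈ -2.8909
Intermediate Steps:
L(l, n) = 16 - 4*l (L(l, n) = -4*(-4 + l) = 16 - 4*l)
O = -5723 (O = -13368 + (1452 + 6193) = -13368 + 7645 = -5723)
17777/O + H(114, -161)/L(206, 106) = 17777/(-5723) + (-13 - 161)/(16 - 4*206) = 17777*(-1/5723) - 174/(16 - 824) = -17777/5723 - 174/(-808) = -17777/5723 - 174*(-1/808) = -17777/5723 + 87/404 = -6684007/2312092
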